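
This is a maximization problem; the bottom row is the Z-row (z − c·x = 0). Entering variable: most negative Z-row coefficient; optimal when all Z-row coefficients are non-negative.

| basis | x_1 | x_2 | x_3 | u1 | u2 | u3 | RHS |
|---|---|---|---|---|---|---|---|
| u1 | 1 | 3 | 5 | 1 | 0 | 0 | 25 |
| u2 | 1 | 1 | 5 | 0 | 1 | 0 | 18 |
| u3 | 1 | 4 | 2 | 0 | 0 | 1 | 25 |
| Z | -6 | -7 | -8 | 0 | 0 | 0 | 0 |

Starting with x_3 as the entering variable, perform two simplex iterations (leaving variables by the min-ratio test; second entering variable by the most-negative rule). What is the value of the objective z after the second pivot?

Ratio test on column x_3 — row 1: 25/5 = 5; row 2: 18/5 = 18/5; row 3: 25/2 = 25/2. Minimum is 18/5 at row 2 (u2 leaves); pivot element 5.
Pivot on row 2; the Z-row RHS becomes 0 − (-8)·(18/5) = 144/5.
Next entering variable (most negative Z-row entry -27/5): x_2.
Ratio test on column x_2 — row 1: 7/2 = 7/2; row 2: (18/5)/(1/5) = 18; row 3: (89/5)/(18/5) = 89/18. Minimum is 7/2 at row 1 (u1 leaves); pivot element 2.
After the second pivot the Z-row RHS is 144/5 − (-27/5)·(7/2) = 477/10.

477/10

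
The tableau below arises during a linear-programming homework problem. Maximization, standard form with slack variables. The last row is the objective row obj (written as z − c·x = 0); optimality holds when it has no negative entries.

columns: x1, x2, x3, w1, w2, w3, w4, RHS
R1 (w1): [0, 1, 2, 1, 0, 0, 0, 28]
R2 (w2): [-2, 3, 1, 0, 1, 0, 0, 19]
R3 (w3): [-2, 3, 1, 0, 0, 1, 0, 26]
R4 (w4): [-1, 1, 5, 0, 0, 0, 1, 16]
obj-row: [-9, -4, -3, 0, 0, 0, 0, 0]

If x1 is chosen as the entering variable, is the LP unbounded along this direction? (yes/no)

yes

Every constraint-row entry in column x1 is ≤ 0, so increasing x1 is unbounded.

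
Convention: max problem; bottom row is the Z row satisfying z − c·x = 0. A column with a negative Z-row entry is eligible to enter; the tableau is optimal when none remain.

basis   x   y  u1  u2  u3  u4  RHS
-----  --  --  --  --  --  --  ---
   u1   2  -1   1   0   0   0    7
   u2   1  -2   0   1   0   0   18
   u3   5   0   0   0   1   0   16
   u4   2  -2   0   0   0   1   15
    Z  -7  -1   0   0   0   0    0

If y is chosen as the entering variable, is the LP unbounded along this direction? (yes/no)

Every constraint-row entry in column y is ≤ 0, so increasing y is unbounded.

yes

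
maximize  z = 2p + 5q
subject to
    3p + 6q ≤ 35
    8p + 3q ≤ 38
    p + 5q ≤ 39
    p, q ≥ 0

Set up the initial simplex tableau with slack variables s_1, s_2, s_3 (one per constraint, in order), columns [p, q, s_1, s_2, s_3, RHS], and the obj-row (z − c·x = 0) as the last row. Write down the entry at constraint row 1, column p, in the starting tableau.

3

Constraint 1 has coefficient 3 on p.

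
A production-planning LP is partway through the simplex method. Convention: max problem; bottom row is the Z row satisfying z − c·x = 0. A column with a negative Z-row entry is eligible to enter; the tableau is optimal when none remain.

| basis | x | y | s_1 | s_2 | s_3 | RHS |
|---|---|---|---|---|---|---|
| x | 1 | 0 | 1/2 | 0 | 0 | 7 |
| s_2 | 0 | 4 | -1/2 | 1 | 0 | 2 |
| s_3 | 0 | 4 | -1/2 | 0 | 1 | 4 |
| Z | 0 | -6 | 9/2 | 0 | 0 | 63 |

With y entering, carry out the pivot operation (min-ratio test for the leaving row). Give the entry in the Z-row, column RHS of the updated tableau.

Ratio test on column y — row 1: entry 0 ≤ 0; row 2: 2/4 = 1/2; row 3: 4/4 = 1. Minimum is 1/2 at row 2 (s_2 leaves); pivot element 4.
Divide row 2 by 4; eliminate column y from the other rows.
Z-row update in column RHS: 63 − (-6)·(1/2) = 66.

66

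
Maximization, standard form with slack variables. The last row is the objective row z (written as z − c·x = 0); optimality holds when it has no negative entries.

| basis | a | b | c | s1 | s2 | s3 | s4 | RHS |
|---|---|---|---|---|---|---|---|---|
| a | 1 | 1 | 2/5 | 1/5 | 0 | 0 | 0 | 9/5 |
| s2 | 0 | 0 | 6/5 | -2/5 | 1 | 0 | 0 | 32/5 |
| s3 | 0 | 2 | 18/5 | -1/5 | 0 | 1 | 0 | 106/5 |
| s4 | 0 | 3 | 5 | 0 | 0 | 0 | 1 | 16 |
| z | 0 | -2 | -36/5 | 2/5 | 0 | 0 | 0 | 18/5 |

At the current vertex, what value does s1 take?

0

s1 is not in the basis, so in the current basic feasible solution s1 = 0.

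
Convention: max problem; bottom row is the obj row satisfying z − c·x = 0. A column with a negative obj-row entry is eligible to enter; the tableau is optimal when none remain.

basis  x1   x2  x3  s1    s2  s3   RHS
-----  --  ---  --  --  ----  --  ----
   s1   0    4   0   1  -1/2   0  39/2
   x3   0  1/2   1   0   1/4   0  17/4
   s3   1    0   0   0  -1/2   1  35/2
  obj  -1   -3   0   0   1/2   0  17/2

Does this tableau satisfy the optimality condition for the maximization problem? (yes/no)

The obj-row has a negative entry -3 in column x2, so it is not optimal.

no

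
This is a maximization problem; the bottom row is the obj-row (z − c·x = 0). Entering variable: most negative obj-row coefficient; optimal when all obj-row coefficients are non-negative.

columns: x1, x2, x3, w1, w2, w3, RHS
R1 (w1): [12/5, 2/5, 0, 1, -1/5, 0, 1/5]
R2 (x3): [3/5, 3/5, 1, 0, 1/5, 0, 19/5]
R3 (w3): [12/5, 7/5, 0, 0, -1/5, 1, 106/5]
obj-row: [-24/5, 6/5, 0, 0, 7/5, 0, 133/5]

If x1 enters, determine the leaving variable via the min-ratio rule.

Column x1 entries and ratios — w1: (1/5)/(12/5) = 1/12; x3: (19/5)/(3/5) = 19/3; w3: (106/5)/(12/5) = 53/6.
Smallest ratio is 1/12 in the row of w1, so w1 leaves.

w1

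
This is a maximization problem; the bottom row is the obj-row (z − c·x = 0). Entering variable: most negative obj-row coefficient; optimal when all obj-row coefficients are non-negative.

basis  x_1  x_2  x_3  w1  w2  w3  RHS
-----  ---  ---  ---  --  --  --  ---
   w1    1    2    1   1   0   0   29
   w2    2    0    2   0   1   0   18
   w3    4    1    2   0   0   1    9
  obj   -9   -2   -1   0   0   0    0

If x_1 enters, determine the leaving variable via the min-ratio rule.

Column x_1 entries and ratios — w1: 29/1 = 29; w2: 18/2 = 9; w3: 9/4 = 9/4.
Smallest ratio is 9/4 in the row of w3, so w3 leaves.

w3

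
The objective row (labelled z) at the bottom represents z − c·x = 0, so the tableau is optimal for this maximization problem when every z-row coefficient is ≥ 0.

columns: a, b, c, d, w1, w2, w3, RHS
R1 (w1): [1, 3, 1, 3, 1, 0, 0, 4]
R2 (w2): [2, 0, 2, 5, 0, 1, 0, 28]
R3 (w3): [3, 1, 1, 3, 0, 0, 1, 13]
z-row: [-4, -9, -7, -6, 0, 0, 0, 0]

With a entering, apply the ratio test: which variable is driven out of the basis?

Column a entries and ratios — w1: 4/1 = 4; w2: 28/2 = 14; w3: 13/3 = 13/3.
Smallest ratio is 4 in the row of w1, so w1 leaves.

w1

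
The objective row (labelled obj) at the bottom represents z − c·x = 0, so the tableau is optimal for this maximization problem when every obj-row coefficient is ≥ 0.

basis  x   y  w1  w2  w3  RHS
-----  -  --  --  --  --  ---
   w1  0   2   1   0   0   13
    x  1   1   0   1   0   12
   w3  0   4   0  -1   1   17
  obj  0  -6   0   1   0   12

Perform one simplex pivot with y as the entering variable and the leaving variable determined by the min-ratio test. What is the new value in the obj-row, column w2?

-1/2

Ratio test on column y — row 1: 13/2 = 13/2; row 2: 12/1 = 12; row 3: 17/4 = 17/4. Minimum is 17/4 at row 3 (w3 leaves); pivot element 4.
Divide row 3 by 4; eliminate column y from the other rows.
obj-row update in column w2: 1 − (-6)·(-1/4) = -1/2.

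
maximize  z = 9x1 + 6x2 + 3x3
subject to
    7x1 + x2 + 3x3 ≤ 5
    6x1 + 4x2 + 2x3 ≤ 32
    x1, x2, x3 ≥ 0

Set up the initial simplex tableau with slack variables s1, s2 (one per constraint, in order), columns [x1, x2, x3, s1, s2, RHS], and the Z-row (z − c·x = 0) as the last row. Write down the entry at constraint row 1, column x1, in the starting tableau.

Constraint 1 has coefficient 7 on x1.

7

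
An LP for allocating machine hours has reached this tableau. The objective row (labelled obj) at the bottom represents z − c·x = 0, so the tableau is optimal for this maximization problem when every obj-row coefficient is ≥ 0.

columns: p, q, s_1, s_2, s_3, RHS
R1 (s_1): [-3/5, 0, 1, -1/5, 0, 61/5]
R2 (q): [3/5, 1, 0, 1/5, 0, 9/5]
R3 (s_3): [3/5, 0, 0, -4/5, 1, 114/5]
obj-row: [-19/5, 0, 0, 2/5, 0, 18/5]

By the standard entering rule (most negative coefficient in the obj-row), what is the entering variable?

p

Negative obj-row entries: p: -19/5.
The most negative is -19/5 in column p, so p enters.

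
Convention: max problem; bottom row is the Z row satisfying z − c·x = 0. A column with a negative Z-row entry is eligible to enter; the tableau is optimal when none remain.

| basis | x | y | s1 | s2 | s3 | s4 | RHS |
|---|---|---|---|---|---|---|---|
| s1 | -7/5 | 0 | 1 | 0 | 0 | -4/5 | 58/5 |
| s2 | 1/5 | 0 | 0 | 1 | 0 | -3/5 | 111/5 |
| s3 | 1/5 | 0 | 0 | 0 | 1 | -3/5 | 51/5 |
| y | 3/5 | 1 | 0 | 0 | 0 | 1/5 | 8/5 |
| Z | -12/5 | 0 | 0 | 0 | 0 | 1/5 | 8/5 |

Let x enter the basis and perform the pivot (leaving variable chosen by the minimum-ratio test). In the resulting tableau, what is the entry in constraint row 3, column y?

Ratio test on column x — row 1: entry -7/5 ≤ 0; row 2: (111/5)/(1/5) = 111; row 3: (51/5)/(1/5) = 51; row 4: (8/5)/(3/5) = 8/3. Minimum is 8/3 at row 4 (y leaves); pivot element 3/5.
Divide row 4 by 3/5; eliminate column x from the other rows.
Row 3 update in column y: 0 − (1/5)·(5/3) = -1/3.

-1/3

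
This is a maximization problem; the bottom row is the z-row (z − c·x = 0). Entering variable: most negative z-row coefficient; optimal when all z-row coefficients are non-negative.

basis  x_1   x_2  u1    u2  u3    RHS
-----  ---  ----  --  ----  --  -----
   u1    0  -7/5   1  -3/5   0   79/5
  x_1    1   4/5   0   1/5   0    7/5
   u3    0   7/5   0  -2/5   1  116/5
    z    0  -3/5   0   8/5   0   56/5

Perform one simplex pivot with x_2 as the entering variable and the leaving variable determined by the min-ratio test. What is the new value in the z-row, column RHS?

Ratio test on column x_2 — row 1: entry -7/5 ≤ 0; row 2: (7/5)/(4/5) = 7/4; row 3: (116/5)/(7/5) = 116/7. Minimum is 7/4 at row 2 (x_1 leaves); pivot element 4/5.
Divide row 2 by 4/5; eliminate column x_2 from the other rows.
z-row update in column RHS: 56/5 − (-3/5)·(7/4) = 49/4.

49/4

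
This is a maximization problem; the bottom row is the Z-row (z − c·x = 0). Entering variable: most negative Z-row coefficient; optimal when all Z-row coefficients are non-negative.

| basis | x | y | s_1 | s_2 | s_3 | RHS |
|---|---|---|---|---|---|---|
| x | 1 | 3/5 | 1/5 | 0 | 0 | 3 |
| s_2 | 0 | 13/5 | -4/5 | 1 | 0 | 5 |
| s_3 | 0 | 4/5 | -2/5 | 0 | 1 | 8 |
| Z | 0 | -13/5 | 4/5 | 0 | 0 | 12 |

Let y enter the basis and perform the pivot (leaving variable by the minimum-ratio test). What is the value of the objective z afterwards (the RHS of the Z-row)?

Ratio test on column y — row 1: 3/(3/5) = 5; row 2: 5/(13/5) = 25/13; row 3: 8/(4/5) = 10. Minimum is 25/13 at row 2 (s_2 leaves); pivot element 13/5.
Pivot on row 2; the Z-row RHS becomes 12 − (-13/5)·(25/13) = 17.

17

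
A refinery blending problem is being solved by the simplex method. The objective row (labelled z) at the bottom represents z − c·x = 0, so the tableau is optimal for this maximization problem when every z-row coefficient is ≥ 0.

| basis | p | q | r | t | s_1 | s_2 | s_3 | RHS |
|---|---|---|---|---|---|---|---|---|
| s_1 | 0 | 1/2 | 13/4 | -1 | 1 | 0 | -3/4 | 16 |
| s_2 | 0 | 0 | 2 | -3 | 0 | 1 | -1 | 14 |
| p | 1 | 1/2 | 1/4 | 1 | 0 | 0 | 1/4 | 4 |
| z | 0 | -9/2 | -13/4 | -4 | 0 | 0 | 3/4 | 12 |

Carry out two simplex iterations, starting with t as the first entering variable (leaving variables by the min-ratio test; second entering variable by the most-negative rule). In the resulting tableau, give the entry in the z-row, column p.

Ratio test on column t — row 1: entry -1 ≤ 0; row 2: entry -3 ≤ 0; row 3: 4/1 = 4. Minimum is 4 at row 3 (p leaves); pivot element 1.
Divide row 3 by 1; eliminate column t from the other rows.
Second iteration: most negative z-row entry is -5/2 in column q, so q enters.
Ratio test on column q — row 1: 20/1 = 20; row 2: 26/(3/2) = 52/3; row 3: 4/(1/2) = 8. Minimum is 8 at row 3 (t leaves); pivot element 1/2.
Divide row 3 by 1/2; eliminate column q from the other rows.
After both pivots, the entry at the z-row, column p is 9.

9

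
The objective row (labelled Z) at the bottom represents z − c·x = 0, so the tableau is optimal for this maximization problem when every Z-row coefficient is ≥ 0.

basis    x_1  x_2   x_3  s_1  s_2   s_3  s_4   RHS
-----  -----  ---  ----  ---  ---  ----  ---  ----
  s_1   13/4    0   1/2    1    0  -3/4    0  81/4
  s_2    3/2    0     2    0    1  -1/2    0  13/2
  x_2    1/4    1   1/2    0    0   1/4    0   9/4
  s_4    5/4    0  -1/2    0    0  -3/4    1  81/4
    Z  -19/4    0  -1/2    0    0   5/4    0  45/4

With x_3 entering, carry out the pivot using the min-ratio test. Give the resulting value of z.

103/8

Ratio test on column x_3 — row 1: (81/4)/(1/2) = 81/2; row 2: (13/2)/2 = 13/4; row 3: (9/4)/(1/2) = 9/2; row 4: entry -1/2 ≤ 0. Minimum is 13/4 at row 2 (s_2 leaves); pivot element 2.
Pivot on row 2; the Z-row RHS becomes 45/4 − (-1/2)·(13/4) = 103/8.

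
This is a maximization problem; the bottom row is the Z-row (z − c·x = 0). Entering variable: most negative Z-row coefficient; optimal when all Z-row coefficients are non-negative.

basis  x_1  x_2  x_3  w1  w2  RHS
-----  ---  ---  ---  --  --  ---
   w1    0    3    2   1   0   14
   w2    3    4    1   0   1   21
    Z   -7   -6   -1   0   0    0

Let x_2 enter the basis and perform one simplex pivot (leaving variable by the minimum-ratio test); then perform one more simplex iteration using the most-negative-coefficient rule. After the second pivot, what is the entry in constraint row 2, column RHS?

Ratio test on column x_2 — row 1: 14/3 = 14/3; row 2: 21/4 = 21/4. Minimum is 14/3 at row 1 (w1 leaves); pivot element 3.
Divide row 1 by 3; eliminate column x_2 from the other rows.
Second iteration: most negative Z-row entry is -7 in column x_1, so x_1 enters.
Ratio test on column x_1 — row 1: entry 0 ≤ 0; row 2: (7/3)/3 = 7/9. Minimum is 7/9 at row 2 (w2 leaves); pivot element 3.
Divide row 2 by 3; eliminate column x_1 from the other rows.
After both pivots, the entry at constraint row 2, column RHS is 7/9.

7/9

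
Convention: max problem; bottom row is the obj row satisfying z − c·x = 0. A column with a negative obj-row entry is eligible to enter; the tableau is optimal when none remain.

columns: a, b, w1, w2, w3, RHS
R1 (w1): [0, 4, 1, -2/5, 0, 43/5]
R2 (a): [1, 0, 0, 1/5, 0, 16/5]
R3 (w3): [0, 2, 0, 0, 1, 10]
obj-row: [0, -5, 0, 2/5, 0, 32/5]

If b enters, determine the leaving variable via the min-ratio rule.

Column b entries and ratios — w1: (43/5)/4 = 43/20; a: 0 ≤ 0, skip; w3: 10/2 = 5.
Smallest ratio is 43/20 in the row of w1, so w1 leaves.

w1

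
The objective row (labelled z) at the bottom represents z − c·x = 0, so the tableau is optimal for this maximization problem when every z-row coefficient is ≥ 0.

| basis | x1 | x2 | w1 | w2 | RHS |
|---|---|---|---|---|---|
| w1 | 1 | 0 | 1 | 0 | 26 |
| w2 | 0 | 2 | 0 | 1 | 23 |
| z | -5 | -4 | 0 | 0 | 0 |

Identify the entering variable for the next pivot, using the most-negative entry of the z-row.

Negative z-row entries: x1: -5, x2: -4.
The most negative is -5 in column x1, so x1 enters.

x1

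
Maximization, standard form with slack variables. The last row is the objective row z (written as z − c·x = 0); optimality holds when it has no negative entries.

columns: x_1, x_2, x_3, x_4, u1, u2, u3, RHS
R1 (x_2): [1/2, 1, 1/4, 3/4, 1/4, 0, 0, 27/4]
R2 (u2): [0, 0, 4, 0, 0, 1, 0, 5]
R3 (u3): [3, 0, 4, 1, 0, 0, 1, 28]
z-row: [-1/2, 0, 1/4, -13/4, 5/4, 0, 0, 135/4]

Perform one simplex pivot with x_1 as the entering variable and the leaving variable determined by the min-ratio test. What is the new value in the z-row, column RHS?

461/12

Ratio test on column x_1 — row 1: (27/4)/(1/2) = 27/2; row 2: entry 0 ≤ 0; row 3: 28/3 = 28/3. Minimum is 28/3 at row 3 (u3 leaves); pivot element 3.
Divide row 3 by 3; eliminate column x_1 from the other rows.
z-row update in column RHS: 135/4 − (-1/2)·(28/3) = 461/12.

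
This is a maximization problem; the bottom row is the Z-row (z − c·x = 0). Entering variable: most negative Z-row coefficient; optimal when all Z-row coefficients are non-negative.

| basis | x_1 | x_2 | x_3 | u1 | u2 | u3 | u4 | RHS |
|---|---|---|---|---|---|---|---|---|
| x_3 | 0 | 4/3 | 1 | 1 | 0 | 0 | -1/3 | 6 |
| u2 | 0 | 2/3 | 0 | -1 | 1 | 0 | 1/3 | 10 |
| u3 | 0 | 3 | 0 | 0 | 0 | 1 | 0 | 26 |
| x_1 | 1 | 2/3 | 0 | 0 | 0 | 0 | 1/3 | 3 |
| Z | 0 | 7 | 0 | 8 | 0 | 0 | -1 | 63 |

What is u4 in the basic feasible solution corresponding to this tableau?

u4 is not in the basis, so in the current basic feasible solution u4 = 0.

0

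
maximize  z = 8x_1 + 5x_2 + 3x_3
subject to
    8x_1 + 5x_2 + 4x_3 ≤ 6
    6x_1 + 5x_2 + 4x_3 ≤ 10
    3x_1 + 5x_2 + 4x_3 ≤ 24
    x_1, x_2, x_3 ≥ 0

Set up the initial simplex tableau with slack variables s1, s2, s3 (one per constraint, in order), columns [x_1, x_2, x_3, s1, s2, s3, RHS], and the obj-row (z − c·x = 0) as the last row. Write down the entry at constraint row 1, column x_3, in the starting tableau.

Constraint 1 has coefficient 4 on x_3.

4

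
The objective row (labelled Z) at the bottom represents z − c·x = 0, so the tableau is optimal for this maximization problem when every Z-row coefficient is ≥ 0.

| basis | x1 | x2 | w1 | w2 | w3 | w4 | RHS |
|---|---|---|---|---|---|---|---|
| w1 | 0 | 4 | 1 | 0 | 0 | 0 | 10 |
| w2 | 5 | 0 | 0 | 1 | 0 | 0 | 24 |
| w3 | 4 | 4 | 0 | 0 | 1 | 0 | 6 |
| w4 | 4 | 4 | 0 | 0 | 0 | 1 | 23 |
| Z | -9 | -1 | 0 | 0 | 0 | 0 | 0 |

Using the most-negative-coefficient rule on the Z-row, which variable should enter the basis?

Negative Z-row entries: x1: -9, x2: -1.
The most negative is -9 in column x1, so x1 enters.

x1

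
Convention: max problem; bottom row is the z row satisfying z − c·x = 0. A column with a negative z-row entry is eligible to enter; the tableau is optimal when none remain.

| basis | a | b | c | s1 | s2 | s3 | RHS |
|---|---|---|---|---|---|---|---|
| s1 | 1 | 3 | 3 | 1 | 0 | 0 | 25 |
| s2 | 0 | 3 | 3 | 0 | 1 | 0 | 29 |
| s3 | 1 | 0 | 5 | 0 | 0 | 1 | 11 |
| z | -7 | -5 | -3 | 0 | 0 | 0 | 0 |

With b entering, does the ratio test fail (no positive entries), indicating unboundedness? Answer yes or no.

no

Column b has positive entries in row(s) 1, 2, so the ratio test bounds it — not unbounded.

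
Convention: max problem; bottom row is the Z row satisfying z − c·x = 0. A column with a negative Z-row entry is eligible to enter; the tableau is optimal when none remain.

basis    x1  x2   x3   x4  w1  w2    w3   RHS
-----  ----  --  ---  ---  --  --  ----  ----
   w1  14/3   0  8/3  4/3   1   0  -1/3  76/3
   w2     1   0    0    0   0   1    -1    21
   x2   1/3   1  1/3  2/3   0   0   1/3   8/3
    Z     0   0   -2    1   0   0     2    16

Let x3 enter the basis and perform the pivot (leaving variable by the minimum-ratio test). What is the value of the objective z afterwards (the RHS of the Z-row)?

32

Ratio test on column x3 — row 1: (76/3)/(8/3) = 19/2; row 2: entry 0 ≤ 0; row 3: (8/3)/(1/3) = 8. Minimum is 8 at row 3 (x2 leaves); pivot element 1/3.
Pivot on row 3; the Z-row RHS becomes 16 − (-2)·8 = 32.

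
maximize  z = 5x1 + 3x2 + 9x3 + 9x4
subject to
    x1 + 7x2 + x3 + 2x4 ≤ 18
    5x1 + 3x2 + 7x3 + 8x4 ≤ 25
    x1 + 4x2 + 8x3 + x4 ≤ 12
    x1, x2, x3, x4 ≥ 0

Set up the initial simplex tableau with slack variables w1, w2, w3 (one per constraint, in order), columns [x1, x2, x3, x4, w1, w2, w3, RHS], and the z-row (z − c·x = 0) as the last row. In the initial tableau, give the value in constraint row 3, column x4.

1

Constraint 3 has coefficient 1 on x4.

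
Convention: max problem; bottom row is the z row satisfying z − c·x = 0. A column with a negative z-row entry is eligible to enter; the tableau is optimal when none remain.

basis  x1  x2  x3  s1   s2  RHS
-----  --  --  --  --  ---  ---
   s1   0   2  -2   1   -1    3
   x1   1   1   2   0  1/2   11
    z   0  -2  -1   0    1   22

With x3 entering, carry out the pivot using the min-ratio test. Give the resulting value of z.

Ratio test on column x3 — row 1: entry -2 ≤ 0; row 2: 11/2 = 11/2. Minimum is 11/2 at row 2 (x1 leaves); pivot element 2.
Pivot on row 2; the z-row RHS becomes 22 − (-1)·(11/2) = 55/2.

55/2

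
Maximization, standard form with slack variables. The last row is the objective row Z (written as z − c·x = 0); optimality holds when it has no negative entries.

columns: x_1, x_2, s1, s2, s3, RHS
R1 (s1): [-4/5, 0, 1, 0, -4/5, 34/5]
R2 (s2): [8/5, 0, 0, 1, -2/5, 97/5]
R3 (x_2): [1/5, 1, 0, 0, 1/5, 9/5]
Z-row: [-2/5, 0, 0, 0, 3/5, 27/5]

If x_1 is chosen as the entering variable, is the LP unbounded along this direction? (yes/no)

Column x_1 has positive entries in row(s) 2, 3, so the ratio test bounds it — not unbounded.

no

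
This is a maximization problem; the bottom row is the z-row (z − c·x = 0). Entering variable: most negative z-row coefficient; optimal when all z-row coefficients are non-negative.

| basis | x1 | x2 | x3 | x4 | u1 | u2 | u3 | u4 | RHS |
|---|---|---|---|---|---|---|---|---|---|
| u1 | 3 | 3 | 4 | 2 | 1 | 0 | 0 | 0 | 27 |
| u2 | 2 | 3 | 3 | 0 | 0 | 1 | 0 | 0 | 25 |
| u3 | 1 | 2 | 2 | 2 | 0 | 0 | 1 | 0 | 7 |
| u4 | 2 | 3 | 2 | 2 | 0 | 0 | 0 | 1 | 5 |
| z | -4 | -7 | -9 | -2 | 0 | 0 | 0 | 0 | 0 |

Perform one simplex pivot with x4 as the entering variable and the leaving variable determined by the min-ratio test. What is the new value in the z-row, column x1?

Ratio test on column x4 — row 1: 27/2 = 27/2; row 2: entry 0 ≤ 0; row 3: 7/2 = 7/2; row 4: 5/2 = 5/2. Minimum is 5/2 at row 4 (u4 leaves); pivot element 2.
Divide row 4 by 2; eliminate column x4 from the other rows.
z-row update in column x1: -4 − (-2)·1 = -2.

-2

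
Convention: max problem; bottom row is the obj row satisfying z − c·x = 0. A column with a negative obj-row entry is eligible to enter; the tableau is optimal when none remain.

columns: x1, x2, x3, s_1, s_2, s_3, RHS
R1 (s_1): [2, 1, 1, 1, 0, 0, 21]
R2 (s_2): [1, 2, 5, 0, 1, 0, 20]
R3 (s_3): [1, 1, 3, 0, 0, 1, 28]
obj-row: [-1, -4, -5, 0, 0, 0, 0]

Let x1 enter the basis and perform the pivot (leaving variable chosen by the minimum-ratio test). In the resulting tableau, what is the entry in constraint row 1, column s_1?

1/2

Ratio test on column x1 — row 1: 21/2 = 21/2; row 2: 20/1 = 20; row 3: 28/1 = 28. Minimum is 21/2 at row 1 (s_1 leaves); pivot element 2.
Divide row 1 by 2; eliminate column x1 from the other rows.
In the new row 1, the s_1 entry is the old entry divided by the pivot: 1/2 = 1/2.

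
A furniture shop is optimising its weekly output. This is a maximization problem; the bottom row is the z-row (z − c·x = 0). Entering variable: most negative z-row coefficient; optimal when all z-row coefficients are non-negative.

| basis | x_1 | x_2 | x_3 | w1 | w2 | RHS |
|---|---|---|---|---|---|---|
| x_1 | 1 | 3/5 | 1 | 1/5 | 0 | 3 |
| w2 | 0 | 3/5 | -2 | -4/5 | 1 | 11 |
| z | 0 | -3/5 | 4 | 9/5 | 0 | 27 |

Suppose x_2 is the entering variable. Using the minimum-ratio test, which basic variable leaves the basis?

Column x_2 entries and ratios — x_1: 3/(3/5) = 5; w2: 11/(3/5) = 55/3.
Smallest ratio is 5 in the row of x_1, so x_1 leaves.

x_1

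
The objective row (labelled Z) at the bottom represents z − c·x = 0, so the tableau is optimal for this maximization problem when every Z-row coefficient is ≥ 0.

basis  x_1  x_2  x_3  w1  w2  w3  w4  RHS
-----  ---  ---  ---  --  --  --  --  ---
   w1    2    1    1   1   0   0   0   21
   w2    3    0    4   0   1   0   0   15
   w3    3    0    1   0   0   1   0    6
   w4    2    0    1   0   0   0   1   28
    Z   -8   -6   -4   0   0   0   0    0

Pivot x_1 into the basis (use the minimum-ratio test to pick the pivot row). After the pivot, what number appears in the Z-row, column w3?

8/3

Ratio test on column x_1 — row 1: 21/2 = 21/2; row 2: 15/3 = 5; row 3: 6/3 = 2; row 4: 28/2 = 14. Minimum is 2 at row 3 (w3 leaves); pivot element 3.
Divide row 3 by 3; eliminate column x_1 from the other rows.
Z-row update in column w3: 0 − (-8)·(1/3) = 8/3.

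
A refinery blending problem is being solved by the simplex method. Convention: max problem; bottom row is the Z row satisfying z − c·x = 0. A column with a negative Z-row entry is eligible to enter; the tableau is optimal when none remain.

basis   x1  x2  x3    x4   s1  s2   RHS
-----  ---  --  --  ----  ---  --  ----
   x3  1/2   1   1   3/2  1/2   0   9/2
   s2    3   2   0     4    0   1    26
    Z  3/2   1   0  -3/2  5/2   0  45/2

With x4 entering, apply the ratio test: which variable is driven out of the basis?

Column x4 entries and ratios — x3: (9/2)/(3/2) = 3; s2: 26/4 = 13/2.
Smallest ratio is 3 in the row of x3, so x3 leaves.

x3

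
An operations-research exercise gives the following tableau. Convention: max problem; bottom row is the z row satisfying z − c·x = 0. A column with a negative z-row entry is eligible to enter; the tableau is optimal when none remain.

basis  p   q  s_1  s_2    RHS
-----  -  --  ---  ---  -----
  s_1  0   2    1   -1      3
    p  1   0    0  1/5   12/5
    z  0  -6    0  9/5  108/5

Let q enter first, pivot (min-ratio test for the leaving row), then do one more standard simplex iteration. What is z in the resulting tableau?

45

Ratio test on column q — row 1: 3/2 = 3/2; row 2: entry 0 ≤ 0. Minimum is 3/2 at row 1 (s_1 leaves); pivot element 2.
Pivot on row 1; the z-row RHS becomes 108/5 − (-6)·(3/2) = 153/5.
Next entering variable (most negative z-row entry -6/5): s_2.
Ratio test on column s_2 — row 1: entry -1/2 ≤ 0; row 2: (12/5)/(1/5) = 12. Minimum is 12 at row 2 (p leaves); pivot element 1/5.
After the second pivot the z-row RHS is 153/5 − (-6/5)·12 = 45.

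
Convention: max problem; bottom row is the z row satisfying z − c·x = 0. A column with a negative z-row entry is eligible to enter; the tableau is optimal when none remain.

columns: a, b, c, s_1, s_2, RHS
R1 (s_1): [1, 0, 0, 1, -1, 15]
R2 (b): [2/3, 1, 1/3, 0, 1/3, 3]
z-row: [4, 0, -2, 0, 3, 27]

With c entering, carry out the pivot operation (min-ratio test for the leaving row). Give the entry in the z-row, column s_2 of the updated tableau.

Ratio test on column c — row 1: entry 0 ≤ 0; row 2: 3/(1/3) = 9. Minimum is 9 at row 2 (b leaves); pivot element 1/3.
Divide row 2 by 1/3; eliminate column c from the other rows.
z-row update in column s_2: 3 − (-2)·1 = 5.

5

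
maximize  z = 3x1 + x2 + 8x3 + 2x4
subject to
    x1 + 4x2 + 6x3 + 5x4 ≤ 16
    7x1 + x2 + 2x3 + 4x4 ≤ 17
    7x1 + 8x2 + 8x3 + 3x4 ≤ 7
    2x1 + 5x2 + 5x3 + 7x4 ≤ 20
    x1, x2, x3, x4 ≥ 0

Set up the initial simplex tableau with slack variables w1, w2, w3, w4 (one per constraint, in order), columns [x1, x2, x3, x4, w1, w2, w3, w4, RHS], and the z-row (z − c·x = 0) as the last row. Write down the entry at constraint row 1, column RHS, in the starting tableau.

The RHS of constraint 1 is b_1 = 16.

16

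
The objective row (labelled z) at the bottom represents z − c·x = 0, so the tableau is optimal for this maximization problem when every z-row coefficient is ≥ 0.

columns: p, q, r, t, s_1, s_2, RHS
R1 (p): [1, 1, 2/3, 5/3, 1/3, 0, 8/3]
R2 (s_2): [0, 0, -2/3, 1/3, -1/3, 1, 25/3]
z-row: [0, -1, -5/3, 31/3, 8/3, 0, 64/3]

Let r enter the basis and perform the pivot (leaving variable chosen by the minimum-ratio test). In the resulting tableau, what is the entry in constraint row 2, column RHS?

Ratio test on column r — row 1: (8/3)/(2/3) = 4; row 2: entry -2/3 ≤ 0. Minimum is 4 at row 1 (p leaves); pivot element 2/3.
Divide row 1 by 2/3; eliminate column r from the other rows.
Row 2 update in column RHS: 25/3 − (-2/3)·4 = 11.

11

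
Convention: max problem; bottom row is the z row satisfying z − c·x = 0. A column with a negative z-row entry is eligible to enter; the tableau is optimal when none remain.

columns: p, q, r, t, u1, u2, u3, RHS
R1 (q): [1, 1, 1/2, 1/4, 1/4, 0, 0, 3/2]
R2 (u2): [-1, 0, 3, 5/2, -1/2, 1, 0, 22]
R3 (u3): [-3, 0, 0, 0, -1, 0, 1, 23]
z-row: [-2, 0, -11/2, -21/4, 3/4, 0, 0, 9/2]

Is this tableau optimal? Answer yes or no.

The z-row has a negative entry -11/2 in column r, so it is not optimal.

no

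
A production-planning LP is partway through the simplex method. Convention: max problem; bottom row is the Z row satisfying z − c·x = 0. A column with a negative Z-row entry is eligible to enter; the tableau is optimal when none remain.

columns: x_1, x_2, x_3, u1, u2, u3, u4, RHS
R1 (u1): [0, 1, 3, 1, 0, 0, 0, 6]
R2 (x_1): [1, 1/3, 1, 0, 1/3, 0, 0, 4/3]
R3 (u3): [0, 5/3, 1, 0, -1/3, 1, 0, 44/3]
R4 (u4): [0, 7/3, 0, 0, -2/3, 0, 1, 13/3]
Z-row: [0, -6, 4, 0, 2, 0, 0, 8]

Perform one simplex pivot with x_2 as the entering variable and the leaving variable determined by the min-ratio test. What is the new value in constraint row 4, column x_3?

Ratio test on column x_2 — row 1: 6/1 = 6; row 2: (4/3)/(1/3) = 4; row 3: (44/3)/(5/3) = 44/5; row 4: (13/3)/(7/3) = 13/7. Minimum is 13/7 at row 4 (u4 leaves); pivot element 7/3.
Divide row 4 by 7/3; eliminate column x_2 from the other rows.
In the new row 4, the x_3 entry is the old entry divided by the pivot: 0/(7/3) = 0.

0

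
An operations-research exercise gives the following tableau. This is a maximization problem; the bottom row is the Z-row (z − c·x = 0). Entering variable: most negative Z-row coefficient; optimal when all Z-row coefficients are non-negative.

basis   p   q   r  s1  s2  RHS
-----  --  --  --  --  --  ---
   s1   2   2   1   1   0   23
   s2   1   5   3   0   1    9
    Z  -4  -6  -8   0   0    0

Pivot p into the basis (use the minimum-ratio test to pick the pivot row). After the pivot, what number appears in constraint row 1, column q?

Ratio test on column p — row 1: 23/2 = 23/2; row 2: 9/1 = 9. Minimum is 9 at row 2 (s2 leaves); pivot element 1.
Divide row 2 by 1; eliminate column p from the other rows.
Row 1 update in column q: 2 − 2·5 = -8.

-8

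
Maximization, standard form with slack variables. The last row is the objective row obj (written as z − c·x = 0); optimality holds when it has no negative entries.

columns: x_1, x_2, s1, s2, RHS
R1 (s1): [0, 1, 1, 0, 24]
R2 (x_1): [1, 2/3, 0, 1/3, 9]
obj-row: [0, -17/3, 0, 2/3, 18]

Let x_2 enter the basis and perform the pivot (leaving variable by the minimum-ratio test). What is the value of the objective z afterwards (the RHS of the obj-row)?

189/2

Ratio test on column x_2 — row 1: 24/1 = 24; row 2: 9/(2/3) = 27/2. Minimum is 27/2 at row 2 (x_1 leaves); pivot element 2/3.
Pivot on row 2; the obj-row RHS becomes 18 − (-17/3)·(27/2) = 189/2.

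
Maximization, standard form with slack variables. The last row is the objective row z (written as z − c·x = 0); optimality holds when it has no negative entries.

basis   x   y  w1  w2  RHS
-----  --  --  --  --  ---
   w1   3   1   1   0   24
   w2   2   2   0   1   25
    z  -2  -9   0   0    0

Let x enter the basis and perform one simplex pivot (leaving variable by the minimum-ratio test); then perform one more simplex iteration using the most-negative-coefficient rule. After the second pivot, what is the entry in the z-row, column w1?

-7/2

Ratio test on column x — row 1: 24/3 = 8; row 2: 25/2 = 25/2. Minimum is 8 at row 1 (w1 leaves); pivot element 3.
Divide row 1 by 3; eliminate column x from the other rows.
Second iteration: most negative z-row entry is -25/3 in column y, so y enters.
Ratio test on column y — row 1: 8/(1/3) = 24; row 2: 9/(4/3) = 27/4. Minimum is 27/4 at row 2 (w2 leaves); pivot element 4/3.
Divide row 2 by 4/3; eliminate column y from the other rows.
After both pivots, the entry at the z-row, column w1 is -7/2.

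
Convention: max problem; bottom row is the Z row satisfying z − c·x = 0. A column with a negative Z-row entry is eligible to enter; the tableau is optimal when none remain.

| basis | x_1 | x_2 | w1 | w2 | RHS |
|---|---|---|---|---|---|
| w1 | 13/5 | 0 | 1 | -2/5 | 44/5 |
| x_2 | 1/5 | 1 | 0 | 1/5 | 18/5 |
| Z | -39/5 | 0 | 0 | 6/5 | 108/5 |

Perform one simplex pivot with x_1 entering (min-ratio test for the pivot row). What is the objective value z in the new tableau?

Ratio test on column x_1 — row 1: (44/5)/(13/5) = 44/13; row 2: (18/5)/(1/5) = 18. Minimum is 44/13 at row 1 (w1 leaves); pivot element 13/5.
Pivot on row 1; the Z-row RHS becomes 108/5 − (-39/5)·(44/13) = 48.

48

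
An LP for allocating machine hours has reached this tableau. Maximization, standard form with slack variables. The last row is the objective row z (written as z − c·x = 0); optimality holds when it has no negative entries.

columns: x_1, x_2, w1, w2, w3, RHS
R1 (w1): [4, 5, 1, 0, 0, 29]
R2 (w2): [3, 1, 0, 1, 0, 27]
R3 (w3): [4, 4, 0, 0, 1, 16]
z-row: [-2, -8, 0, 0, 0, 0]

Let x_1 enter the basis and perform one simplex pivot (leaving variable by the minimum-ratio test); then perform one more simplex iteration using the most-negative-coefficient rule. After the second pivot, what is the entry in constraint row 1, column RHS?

Ratio test on column x_1 — row 1: 29/4 = 29/4; row 2: 27/3 = 9; row 3: 16/4 = 4. Minimum is 4 at row 3 (w3 leaves); pivot element 4.
Divide row 3 by 4; eliminate column x_1 from the other rows.
Second iteration: most negative z-row entry is -6 in column x_2, so x_2 enters.
Ratio test on column x_2 — row 1: 13/1 = 13; row 2: entry -2 ≤ 0; row 3: 4/1 = 4. Minimum is 4 at row 3 (x_1 leaves); pivot element 1.
Divide row 3 by 1; eliminate column x_2 from the other rows.
After both pivots, the entry at constraint row 1, column RHS is 9.

9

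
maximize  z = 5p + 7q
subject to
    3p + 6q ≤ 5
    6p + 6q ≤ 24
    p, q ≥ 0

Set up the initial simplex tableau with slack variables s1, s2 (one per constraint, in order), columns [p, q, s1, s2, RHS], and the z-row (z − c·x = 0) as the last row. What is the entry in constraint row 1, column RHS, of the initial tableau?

5

The RHS of constraint 1 is b_1 = 5.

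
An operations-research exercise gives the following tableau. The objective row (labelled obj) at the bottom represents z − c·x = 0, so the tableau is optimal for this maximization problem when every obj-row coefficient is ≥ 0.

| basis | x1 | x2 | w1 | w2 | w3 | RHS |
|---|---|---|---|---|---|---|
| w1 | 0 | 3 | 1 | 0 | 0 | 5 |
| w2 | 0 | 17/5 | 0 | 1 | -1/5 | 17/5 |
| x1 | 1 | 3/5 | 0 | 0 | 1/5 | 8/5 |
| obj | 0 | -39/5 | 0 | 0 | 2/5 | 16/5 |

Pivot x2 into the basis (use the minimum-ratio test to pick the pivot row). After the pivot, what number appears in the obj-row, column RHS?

Ratio test on column x2 — row 1: 5/3 = 5/3; row 2: (17/5)/(17/5) = 1; row 3: (8/5)/(3/5) = 8/3. Minimum is 1 at row 2 (w2 leaves); pivot element 17/5.
Divide row 2 by 17/5; eliminate column x2 from the other rows.
obj-row update in column RHS: 16/5 − (-39/5)·1 = 11.

11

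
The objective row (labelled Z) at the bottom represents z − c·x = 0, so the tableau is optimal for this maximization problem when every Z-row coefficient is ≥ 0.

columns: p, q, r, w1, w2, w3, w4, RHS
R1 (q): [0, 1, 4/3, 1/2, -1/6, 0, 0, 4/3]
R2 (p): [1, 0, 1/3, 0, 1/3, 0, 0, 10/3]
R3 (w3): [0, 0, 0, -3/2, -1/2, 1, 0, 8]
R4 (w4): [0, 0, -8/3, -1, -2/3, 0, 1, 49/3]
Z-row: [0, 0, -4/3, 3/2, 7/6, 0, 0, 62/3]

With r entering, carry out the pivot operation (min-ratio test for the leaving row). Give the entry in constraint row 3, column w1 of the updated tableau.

-3/2

Ratio test on column r — row 1: (4/3)/(4/3) = 1; row 2: (10/3)/(1/3) = 10; row 3: entry 0 ≤ 0; row 4: entry -8/3 ≤ 0. Minimum is 1 at row 1 (q leaves); pivot element 4/3.
Divide row 1 by 4/3; eliminate column r from the other rows.
Row 3 update in column w1: -3/2 − 0·(3/8) = -3/2.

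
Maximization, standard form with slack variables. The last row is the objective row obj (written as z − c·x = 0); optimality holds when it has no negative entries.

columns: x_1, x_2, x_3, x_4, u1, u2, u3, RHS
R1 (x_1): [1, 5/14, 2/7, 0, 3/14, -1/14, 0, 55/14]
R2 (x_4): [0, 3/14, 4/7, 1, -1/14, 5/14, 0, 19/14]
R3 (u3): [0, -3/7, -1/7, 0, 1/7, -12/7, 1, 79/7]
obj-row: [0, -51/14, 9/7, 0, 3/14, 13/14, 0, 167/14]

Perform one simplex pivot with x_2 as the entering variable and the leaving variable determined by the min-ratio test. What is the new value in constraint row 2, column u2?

Ratio test on column x_2 — row 1: (55/14)/(5/14) = 11; row 2: (19/14)/(3/14) = 19/3; row 3: entry -3/7 ≤ 0. Minimum is 19/3 at row 2 (x_4 leaves); pivot element 3/14.
Divide row 2 by 3/14; eliminate column x_2 from the other rows.
In the new row 2, the u2 entry is the old entry divided by the pivot: (5/14)/(3/14) = 5/3.

5/3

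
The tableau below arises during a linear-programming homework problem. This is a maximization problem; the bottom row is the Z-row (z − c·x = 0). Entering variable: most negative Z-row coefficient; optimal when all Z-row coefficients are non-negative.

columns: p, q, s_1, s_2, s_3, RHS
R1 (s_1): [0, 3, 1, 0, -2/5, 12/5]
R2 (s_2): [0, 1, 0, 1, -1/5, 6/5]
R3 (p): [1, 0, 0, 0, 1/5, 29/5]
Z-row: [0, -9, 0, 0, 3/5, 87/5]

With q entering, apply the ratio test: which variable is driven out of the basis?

s_1

Column q entries and ratios — s_1: (12/5)/3 = 4/5; s_2: (6/5)/1 = 6/5; p: 0 ≤ 0, skip.
Smallest ratio is 4/5 in the row of s_1, so s_1 leaves.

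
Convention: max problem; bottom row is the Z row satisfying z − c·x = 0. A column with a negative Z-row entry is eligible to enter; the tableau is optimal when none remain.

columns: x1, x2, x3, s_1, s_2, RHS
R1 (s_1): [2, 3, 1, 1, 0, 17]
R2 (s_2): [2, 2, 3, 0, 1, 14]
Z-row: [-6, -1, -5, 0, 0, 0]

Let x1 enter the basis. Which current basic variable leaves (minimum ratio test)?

Column x1 entries and ratios — s_1: 17/2 = 17/2; s_2: 14/2 = 7.
Smallest ratio is 7 in the row of s_2, so s_2 leaves.

s_2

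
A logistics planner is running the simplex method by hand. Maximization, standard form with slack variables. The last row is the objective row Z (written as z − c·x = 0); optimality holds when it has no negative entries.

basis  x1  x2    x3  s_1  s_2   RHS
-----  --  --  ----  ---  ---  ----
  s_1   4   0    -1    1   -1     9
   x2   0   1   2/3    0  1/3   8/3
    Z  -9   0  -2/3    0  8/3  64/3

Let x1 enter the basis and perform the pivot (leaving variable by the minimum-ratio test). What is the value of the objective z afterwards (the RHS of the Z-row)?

499/12

Ratio test on column x1 — row 1: 9/4 = 9/4; row 2: entry 0 ≤ 0. Minimum is 9/4 at row 1 (s_1 leaves); pivot element 4.
Pivot on row 1; the Z-row RHS becomes 64/3 − (-9)·(9/4) = 499/12.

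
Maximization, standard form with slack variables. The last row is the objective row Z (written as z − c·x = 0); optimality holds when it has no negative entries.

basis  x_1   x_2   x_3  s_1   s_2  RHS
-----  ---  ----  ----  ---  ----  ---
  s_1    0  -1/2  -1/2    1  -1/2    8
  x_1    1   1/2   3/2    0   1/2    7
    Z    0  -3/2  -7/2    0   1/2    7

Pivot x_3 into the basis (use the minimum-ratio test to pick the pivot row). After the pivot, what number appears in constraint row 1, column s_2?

Ratio test on column x_3 — row 1: entry -1/2 ≤ 0; row 2: 7/(3/2) = 14/3. Minimum is 14/3 at row 2 (x_1 leaves); pivot element 3/2.
Divide row 2 by 3/2; eliminate column x_3 from the other rows.
Row 1 update in column s_2: -1/2 − (-1/2)·(1/3) = -1/3.

-1/3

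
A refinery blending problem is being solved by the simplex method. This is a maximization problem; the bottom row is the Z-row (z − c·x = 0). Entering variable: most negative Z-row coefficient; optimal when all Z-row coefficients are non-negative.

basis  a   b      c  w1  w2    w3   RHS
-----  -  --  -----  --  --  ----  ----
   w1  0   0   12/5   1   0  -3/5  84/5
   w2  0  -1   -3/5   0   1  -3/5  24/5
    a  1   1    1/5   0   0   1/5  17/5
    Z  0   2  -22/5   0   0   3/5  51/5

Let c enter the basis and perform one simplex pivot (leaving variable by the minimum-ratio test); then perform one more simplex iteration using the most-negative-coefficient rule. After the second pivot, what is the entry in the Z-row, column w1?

5/3

Ratio test on column c — row 1: (84/5)/(12/5) = 7; row 2: entry -3/5 ≤ 0; row 3: (17/5)/(1/5) = 17. Minimum is 7 at row 1 (w1 leaves); pivot element 12/5.
Divide row 1 by 12/5; eliminate column c from the other rows.
Second iteration: most negative Z-row entry is -1/2 in column w3, so w3 enters.
Ratio test on column w3 — row 1: entry -1/4 ≤ 0; row 2: entry -3/4 ≤ 0; row 3: 2/(1/4) = 8. Minimum is 8 at row 3 (a leaves); pivot element 1/4.
Divide row 3 by 1/4; eliminate column w3 from the other rows.
After both pivots, the entry at the Z-row, column w1 is 5/3.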